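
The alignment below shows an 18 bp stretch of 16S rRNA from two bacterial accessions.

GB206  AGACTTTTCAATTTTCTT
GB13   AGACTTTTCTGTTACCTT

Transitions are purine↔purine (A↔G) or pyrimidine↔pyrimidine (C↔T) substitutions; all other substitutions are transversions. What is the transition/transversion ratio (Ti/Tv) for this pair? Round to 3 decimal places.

1.000

Mismatches occur at site 10 (A↔T, transversion), site 11 (A↔G, transition), site 14 (T↔A, transversion), site 15 (T↔C, transition).
Of the 4 differences, 2 transitions and 2 transversions, so Ti/Tv = 2/2 = 1.000.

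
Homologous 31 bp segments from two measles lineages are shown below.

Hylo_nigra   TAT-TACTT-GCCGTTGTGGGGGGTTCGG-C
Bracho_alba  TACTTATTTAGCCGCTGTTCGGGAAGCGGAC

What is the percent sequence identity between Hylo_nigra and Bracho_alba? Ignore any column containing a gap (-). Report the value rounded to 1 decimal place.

Excluding the 3 gap columns leaves 28 comparable sites.
Differing sites — 3:T/C; 7:C/T; 15:T/C; 19:G/T; 20:G/C; 24:G/A; 25:T/A; 26:T/G.
20 of the 28 comparable sites match, so the percent identity is 20/28 × 100 = 71.4%.

71.4%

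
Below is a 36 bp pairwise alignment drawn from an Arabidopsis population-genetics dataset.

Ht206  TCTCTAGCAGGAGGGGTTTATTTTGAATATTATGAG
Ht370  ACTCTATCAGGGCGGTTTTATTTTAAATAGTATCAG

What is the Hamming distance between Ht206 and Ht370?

8

The sequences differ at positions 1 (T/A), 7 (G/T), 12 (A/G), 13 (G/C), 16 (G/T), 25 (G/A), 30 (T/G), 34 (G/C).
That gives 8 mismatches out of 36 aligned sites, so the Hamming distance is 8.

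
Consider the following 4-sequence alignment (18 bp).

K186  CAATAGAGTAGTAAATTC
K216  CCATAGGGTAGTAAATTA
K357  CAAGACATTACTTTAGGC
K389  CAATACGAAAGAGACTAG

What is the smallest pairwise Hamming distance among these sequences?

3

Pairwise Hamming distances:
  K186 vs K216: 3
  K186 vs K357: 8
  K186 vs K389: 9
  K216 vs K357: 11
  K216 vs K389: 9
  K357 vs K389: 12
The smallest is 3, between K186 and K216.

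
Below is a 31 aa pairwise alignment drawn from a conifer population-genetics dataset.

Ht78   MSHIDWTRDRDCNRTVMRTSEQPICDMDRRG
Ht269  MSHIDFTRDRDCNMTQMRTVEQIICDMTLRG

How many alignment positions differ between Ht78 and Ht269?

Differing sites — 6:W/F; 14:R/M; 16:V/Q; 20:S/V; 23:P/I; 28:D/T; 29:R/L.
That gives 7 mismatches out of 31 aligned sites, so the Hamming distance is 7.

7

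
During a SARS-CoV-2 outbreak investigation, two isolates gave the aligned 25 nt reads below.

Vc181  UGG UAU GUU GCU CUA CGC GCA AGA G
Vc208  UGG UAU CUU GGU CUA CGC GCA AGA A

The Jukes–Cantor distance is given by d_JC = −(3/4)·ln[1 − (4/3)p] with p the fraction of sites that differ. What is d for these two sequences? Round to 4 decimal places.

The sequences differ at positions 7 (G/C), 11 (C/G), 25 (G/A).
p = 3/25 = 0.120000.
d = −0.75 · ln(1 − (4/3)·0.120000) = −0.75 · ln(0.840000) = −0.75 · (-0.174353) = 0.1308.

0.1308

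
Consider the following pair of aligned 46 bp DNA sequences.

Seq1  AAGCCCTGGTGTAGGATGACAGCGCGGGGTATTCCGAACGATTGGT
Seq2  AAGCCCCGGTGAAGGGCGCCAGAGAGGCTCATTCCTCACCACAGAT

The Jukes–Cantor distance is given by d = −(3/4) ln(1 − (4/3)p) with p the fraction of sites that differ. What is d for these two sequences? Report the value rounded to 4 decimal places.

The sequences differ at positions 7 (T/C), 12 (T/A), 16 (A/G), 17 (T/C), 19 (A/C), 23 (C/A), 25 (C/A), 28 (G/C), 29 (G/T), 30 (T/C), 36 (G/T), 37 (A/C), 40 (G/C), 42 (T/C), 43 (T/A), 45 (G/A).
p = 16/46 = 0.347826.
d = −0.75 · ln(1 − (4/3)·0.347826) = −0.75 · ln(0.536232) = −0.75 · (-0.623188) = 0.4674.

0.4674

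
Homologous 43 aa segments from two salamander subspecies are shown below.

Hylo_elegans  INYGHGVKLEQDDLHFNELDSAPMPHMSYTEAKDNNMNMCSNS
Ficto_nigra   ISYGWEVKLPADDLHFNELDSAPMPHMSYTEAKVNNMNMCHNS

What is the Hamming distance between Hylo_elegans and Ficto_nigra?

Mismatches occur at site 2 (N/S), site 5 (H/W), site 6 (G/E), site 10 (E/P), site 11 (Q/A), site 34 (D/V), site 41 (S/H).
That gives 7 mismatches out of 43 aligned sites, so the Hamming distance is 7.

7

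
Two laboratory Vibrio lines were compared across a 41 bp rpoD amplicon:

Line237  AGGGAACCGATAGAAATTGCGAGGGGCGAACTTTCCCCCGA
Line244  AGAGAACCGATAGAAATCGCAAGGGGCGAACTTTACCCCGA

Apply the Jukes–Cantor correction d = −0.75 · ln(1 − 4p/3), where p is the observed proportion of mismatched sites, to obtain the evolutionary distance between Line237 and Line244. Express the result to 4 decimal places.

0.1045

Mismatches occur at site 3 (G→A), site 18 (T→C), site 21 (G→A), site 35 (C→A).
p = 4/41 = 0.097561.
d = −0.75 · ln(1 − (4/3)·0.097561) = −0.75 · ln(0.869919) = −0.75 · (-0.139355) = 0.1045.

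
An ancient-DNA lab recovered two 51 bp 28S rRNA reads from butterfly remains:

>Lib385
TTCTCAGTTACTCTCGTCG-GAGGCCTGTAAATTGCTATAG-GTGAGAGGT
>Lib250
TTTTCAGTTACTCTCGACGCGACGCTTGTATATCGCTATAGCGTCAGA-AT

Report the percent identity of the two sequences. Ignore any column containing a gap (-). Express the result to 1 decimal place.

83.3%

Excluding the 3 gap columns leaves 48 comparable sites.
Mismatches occur at site 3 (C↔T), site 17 (T↔A), site 23 (G↔C), site 26 (C↔T), site 31 (A↔T), site 34 (T↔C), site 45 (G↔C), site 50 (G↔A).
40 of the 48 comparable sites match, so the percent identity is 40/48 × 100 = 83.3%.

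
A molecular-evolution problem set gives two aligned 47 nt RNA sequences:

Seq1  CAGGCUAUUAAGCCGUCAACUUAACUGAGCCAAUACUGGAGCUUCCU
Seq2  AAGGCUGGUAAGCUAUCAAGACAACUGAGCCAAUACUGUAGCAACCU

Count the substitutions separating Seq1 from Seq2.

11

Mismatches occur at site 1 (C/A), site 7 (A/G), site 8 (U/G), site 14 (C/U), site 15 (G/A), site 20 (C/G), site 21 (U/A), site 22 (U/C), site 39 (G/U), site 43 (U/A), site 44 (U/A).
That gives 11 mismatches out of 47 aligned sites, so the Hamming distance is 11.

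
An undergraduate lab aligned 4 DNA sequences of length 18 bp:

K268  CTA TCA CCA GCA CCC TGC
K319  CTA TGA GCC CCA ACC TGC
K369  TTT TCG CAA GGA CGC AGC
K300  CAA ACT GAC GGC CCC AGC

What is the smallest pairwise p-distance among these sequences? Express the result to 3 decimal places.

0.278

Pairwise Hamming distances:
  K268 vs K319: 5
  K268 vs K369: 7
  K268 vs K300: 9
  K319 vs K369: 12
  K319 vs K300: 10
  K369 vs K300: 9
The smallest is 5 mismatches, between K268 and K319; p = 5/18 = 0.278.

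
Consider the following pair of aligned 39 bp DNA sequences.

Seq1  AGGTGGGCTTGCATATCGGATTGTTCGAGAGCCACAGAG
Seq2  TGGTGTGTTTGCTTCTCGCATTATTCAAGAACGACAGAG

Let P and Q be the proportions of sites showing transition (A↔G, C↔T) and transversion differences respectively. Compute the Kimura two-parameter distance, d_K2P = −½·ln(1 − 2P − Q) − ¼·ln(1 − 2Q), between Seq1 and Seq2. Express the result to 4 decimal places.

0.3143

The sequences differ at positions 1 (A/T, transversion), 6 (G/T, transversion), 8 (C/T, transition), 13 (A/T, transversion), 15 (A/C, transversion), 19 (G/C, transversion), 23 (G/A, transition), 27 (G/A, transition), 31 (G/A, transition), 33 (C/G, transversion).
Of the 10 differences, 4 transitions and 6 transversions over 39 sites: P = 4/39 = 0.102564, Q = 6/39 = 0.153846.
d = −0.5·ln(0.641026) − 0.25·ln(0.692308) = −0.5·(-0.444685) − 0.25·(-0.367724) = 0.3143.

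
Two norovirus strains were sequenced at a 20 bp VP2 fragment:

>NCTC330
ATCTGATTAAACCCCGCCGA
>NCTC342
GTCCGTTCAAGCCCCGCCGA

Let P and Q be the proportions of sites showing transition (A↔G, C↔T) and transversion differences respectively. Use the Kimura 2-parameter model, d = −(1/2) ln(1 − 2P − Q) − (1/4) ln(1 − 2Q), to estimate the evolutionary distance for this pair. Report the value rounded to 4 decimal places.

0.3253

The sequences differ at positions 1 (A/G, transition), 4 (T/C, transition), 6 (A/T, transversion), 8 (T/C, transition), 11 (A/G, transition).
Of the 5 differences, 4 transitions and 1 transversion over 20 sites: P = 4/20 = 0.200000, Q = 1/20 = 0.050000.
d = −0.5·ln(0.550000) − 0.25·ln(0.900000) = −0.5·(-0.597837) − 0.25·(-0.105361) = 0.3253.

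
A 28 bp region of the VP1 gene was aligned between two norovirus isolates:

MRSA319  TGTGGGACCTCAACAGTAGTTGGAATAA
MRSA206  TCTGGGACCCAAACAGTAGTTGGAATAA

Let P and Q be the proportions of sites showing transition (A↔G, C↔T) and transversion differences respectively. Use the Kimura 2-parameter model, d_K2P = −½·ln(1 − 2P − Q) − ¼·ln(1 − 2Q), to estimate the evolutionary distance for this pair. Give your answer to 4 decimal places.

Differing sites — 2:G/C (Tv); 10:T/C (Ti); 11:C/A (Tv).
Of the 3 differences, 1 transition and 2 transversions over 28 sites: P = 1/28 = 0.035714, Q = 2/28 = 0.071429.
d = −0.5·ln(0.857143) − 0.25·ln(0.857142) = −0.5·(-0.154151) − 0.25·(-0.154152) = 0.1156.

0.1156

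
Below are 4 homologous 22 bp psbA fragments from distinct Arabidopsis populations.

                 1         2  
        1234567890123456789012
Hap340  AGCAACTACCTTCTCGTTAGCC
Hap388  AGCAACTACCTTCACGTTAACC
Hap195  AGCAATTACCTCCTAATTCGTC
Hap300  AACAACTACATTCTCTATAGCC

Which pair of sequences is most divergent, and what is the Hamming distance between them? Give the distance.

Pairwise Hamming distances:
  Hap340 vs Hap388: 2
  Hap340 vs Hap195: 6
  Hap340 vs Hap300: 4
  Hap388 vs Hap195: 8
  Hap388 vs Hap300: 6
  Hap195 vs Hap300: 9
The largest is 9, between Hap195 and Hap300.

9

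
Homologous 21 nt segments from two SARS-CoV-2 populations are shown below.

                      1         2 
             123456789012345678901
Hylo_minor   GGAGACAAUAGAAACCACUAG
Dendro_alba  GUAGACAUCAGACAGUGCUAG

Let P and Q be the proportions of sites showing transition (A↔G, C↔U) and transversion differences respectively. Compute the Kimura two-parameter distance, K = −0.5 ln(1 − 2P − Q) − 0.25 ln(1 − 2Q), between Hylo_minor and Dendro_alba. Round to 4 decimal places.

Mismatches occur at site 2 (G/U, transversion), site 8 (A/U, transversion), site 9 (U/C, transition), site 13 (A/C, transversion), site 15 (C/G, transversion), site 16 (C/U, transition), site 17 (A/G, transition).
Of the 7 differences, 3 transitions and 4 transversions over 21 sites: P = 3/21 = 0.142857, Q = 4/21 = 0.190476.
d = −0.5·ln(0.523810) − 0.25·ln(0.619048) = −0.5·(-0.646626) − 0.25·(-0.479572) = 0.4432.

0.4432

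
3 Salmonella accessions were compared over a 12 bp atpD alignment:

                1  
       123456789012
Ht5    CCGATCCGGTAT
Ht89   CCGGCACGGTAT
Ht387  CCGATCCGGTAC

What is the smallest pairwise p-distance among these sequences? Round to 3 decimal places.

Pairwise Hamming distances:
  Ht5 vs Ht89: 3
  Ht5 vs Ht387: 1
  Ht89 vs Ht387: 4
The smallest is 1 mismatch, between Ht5 and Ht387; p = 1/12 = 0.083.

0.083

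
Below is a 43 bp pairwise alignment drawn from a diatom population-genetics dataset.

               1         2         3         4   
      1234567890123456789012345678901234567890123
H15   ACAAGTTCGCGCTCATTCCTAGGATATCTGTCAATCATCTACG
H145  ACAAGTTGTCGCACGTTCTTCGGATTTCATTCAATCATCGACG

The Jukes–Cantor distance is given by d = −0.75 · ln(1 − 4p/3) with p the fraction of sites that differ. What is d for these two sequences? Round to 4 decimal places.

Mismatches occur at site 8 (C/G), site 9 (G/T), site 13 (T/A), site 15 (A/G), site 19 (C/T), site 21 (A/C), site 26 (A/T), site 29 (T/A), site 30 (G/T), site 40 (T/G).
p = 10/43 = 0.232558.
d = −0.75 · ln(1 − (4/3)·0.232558) = −0.75 · ln(0.689923) = −0.75 · (-0.371175) = 0.2784.

0.2784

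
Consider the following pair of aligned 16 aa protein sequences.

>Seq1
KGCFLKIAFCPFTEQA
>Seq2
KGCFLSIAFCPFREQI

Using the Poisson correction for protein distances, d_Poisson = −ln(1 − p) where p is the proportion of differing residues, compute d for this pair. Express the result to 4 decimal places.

The sequences differ at positions 6 (K/S), 13 (T/R), 16 (A/I).
p = 3/16 = 0.187500.
d = −ln(1 − 0.187500) = −ln(0.812500) = 0.2076.

0.2076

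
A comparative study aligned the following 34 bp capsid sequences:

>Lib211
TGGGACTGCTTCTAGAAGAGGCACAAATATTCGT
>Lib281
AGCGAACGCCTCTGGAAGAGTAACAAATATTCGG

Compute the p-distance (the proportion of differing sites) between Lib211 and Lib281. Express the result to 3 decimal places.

0.265

Mismatches occur at site 1 (T/A), site 3 (G/C), site 6 (C/A), site 7 (T/C), site 10 (T/C), site 14 (A/G), site 21 (G/T), site 22 (C/A), site 34 (T/G).
There are 9 differences over 34 sites, so p = 9/34 = 0.265.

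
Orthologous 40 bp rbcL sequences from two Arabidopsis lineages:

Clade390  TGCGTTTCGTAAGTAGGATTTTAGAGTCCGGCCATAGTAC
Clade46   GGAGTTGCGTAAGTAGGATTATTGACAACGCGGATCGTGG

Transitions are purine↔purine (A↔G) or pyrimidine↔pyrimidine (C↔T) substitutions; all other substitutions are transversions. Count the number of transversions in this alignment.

13

Differing sites — 1:T/G (Tv); 3:C/A (Tv); 7:T/G (Tv); 21:T/A (Tv); 23:A/T (Tv); 26:G/C (Tv); 27:T/A (Tv); 28:C/A (Tv); 31:G/C (Tv); 32:C/G (Tv); 33:C/G (Tv); 36:A/C (Tv); 39:A/G (Ti); 40:C/G (Tv).
Of the 14 differences, 1 transition and 13 transversions, so the answer is 13.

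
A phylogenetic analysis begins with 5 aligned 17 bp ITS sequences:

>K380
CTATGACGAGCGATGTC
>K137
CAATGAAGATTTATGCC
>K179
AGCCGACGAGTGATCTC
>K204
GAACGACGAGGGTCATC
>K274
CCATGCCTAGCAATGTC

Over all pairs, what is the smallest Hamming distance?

4

Pairwise Hamming distances:
  K380 vs K137: 6
  K380 vs K179: 6
  K380 vs K204: 7
  K380 vs K274: 4
  K137 vs K179: 9
  K137 vs K204: 10
  K137 vs K274: 8
  K179 vs K204: 7
  K179 vs K274: 9
  K204 vs K274: 10
The smallest is 4, between K380 and K274.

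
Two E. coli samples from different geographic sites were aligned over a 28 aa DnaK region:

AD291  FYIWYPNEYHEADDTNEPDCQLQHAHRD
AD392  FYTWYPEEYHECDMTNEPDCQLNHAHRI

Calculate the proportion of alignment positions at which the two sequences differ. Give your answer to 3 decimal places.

Differing sites — 3:I/T; 7:N/E; 12:A/C; 14:D/M; 23:Q/N; 28:D/I.
There are 6 differences over 28 sites, so p = 6/28 = 0.214.

0.214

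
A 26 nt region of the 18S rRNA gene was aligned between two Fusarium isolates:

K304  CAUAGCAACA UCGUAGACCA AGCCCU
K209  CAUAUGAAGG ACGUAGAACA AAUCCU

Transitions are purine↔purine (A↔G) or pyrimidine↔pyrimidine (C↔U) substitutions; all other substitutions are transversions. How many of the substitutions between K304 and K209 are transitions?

3

Mismatches occur at site 5 (G↔U, transversion), site 6 (C↔G, transversion), site 9 (C↔G, transversion), site 10 (A↔G, transition), site 11 (U↔A, transversion), site 18 (C↔A, transversion), site 22 (G↔A, transition), site 23 (C↔U, transition).
Of the 8 differences, 3 transitions and 5 transversions, so the answer is 3.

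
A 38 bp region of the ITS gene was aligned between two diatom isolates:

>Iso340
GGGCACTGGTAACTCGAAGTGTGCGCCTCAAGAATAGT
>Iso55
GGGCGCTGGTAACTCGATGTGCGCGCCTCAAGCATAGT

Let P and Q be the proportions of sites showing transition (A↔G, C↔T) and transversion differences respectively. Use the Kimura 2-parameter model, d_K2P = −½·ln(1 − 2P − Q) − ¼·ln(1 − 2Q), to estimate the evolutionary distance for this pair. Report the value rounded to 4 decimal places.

0.1137

The sequences differ at positions 5 (A/G, transition), 18 (A/T, transversion), 22 (T/C, transition), 33 (A/C, transversion).
Of the 4 differences, 2 transitions and 2 transversions over 38 sites: P = 2/38 = 0.052632, Q = 2/38 = 0.052632.
d = −0.5·ln(0.842104) − 0.25·ln(0.894736) = −0.5·(-0.171852) − 0.25·(-0.111227) = 0.1137.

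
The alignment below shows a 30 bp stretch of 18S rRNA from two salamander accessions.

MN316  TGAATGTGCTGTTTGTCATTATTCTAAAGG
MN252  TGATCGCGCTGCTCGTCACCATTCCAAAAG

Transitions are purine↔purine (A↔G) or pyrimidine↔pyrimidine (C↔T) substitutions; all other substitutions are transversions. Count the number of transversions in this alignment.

Differing sites — 4:A/T (Tv); 5:T/C (Ti); 7:T/C (Ti); 12:T/C (Ti); 14:T/C (Ti); 19:T/C (Ti); 20:T/C (Ti); 25:T/C (Ti); 29:G/A (Ti).
Of the 9 differences, 8 transitions and 1 transversion, so the answer is 1.

1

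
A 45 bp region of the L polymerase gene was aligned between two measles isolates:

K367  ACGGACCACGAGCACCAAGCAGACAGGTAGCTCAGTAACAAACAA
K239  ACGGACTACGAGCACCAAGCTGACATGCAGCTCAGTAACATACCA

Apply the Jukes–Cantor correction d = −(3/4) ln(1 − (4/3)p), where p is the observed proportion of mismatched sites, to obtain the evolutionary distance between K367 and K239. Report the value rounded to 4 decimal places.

Mismatches occur at site 7 (C→T), site 21 (A→T), site 26 (G→T), site 28 (T→C), site 41 (A→T), site 44 (A→C).
p = 6/45 = 0.133333.
d = −0.75 · ln(1 − (4/3)·0.133333) = −0.75 · ln(0.822223) = −0.75 · (-0.195744) = 0.1468.

0.1468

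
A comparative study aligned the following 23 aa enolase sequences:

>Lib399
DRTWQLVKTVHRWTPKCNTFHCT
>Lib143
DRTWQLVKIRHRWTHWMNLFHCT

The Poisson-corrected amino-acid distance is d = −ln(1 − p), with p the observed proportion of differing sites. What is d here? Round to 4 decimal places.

0.3023

Differing sites — 9:T/I; 10:V/R; 15:P/H; 16:K/W; 17:C/M; 19:T/L.
p = 6/23 = 0.260870.
d = −ln(1 − 0.260870) = −ln(0.739130) = 0.3023.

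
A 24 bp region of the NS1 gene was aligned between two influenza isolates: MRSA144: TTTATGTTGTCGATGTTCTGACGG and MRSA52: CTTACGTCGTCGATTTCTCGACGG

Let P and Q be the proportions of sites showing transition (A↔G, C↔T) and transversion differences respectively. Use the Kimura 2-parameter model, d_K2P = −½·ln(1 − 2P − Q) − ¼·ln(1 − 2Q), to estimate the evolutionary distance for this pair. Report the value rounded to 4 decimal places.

Differing sites — 1:T/C (Ti); 5:T/C (Ti); 8:T/C (Ti); 15:G/T (Tv); 17:T/C (Ti); 18:C/T (Ti); 19:T/C (Ti).
Of the 7 differences, 6 transitions and 1 transversion over 24 sites: P = 6/24 = 0.250000, Q = 1/24 = 0.041667.
d = −0.5·ln(0.458333) − 0.25·ln(0.916666) = −0.5·(-0.780159) − 0.25·(-0.087012) = 0.4118.

0.4118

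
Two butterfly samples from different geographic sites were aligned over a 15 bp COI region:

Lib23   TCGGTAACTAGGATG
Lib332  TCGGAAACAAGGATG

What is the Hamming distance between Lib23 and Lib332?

2

Differing sites — 5:T/A; 9:T/A.
That gives 2 mismatches out of 15 aligned sites, so the Hamming distance is 2.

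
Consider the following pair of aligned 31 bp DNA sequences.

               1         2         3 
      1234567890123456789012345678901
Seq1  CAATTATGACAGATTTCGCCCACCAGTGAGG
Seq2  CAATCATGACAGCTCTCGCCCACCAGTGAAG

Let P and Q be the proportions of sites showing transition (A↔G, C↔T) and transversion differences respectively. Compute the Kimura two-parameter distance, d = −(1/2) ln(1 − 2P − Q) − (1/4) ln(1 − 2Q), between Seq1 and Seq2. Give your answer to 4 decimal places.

0.1446

Differing sites — 5:T/C (Ti); 13:A/C (Tv); 15:T/C (Ti); 30:G/A (Ti).
Of the 4 differences, 3 transitions and 1 transversion over 31 sites: P = 3/31 = 0.096774, Q = 1/31 = 0.032258.
d = −0.5·ln(0.774194) − 0.25·ln(0.935484) = −0.5·(-0.255933) − 0.25·(-0.066691) = 0.1446.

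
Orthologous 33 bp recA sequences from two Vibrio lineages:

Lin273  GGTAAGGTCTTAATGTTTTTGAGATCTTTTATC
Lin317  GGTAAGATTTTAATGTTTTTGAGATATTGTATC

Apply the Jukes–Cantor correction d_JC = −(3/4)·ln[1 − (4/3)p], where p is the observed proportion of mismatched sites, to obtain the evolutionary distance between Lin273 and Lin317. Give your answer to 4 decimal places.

Mismatches occur at site 7 (G/A), site 9 (C/T), site 26 (C/A), site 29 (T/G).
p = 4/33 = 0.121212.
d = −0.75 · ln(1 − (4/3)·0.121212) = −0.75 · ln(0.838384) = −0.75 · (-0.176279) = 0.1322.

0.1322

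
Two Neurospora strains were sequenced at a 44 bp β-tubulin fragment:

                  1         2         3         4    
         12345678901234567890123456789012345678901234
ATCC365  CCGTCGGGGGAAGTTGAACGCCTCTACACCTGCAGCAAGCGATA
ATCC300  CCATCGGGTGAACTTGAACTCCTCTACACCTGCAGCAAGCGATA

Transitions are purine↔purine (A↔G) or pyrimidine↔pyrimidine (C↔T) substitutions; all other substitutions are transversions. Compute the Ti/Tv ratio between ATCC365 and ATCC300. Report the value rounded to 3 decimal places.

0.333

The sequences differ at positions 3 (G/A, transition), 9 (G/T, transversion), 13 (G/C, transversion), 20 (G/T, transversion).
Of the 4 differences, 1 transition and 3 transversions, so Ti/Tv = 1/3 = 0.333.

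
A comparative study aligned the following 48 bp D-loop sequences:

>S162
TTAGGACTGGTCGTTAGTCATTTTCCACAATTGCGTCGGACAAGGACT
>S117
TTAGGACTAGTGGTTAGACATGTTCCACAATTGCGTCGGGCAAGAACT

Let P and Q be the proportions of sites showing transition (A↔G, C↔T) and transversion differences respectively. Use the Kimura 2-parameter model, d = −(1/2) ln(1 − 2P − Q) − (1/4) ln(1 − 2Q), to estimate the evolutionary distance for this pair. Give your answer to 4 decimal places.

Differing sites — 9:G/A (Ti); 12:C/G (Tv); 18:T/A (Tv); 22:T/G (Tv); 40:A/G (Ti); 45:G/A (Ti).
Of the 6 differences, 3 transitions and 3 transversions over 48 sites: P = 3/48 = 0.062500, Q = 3/48 = 0.062500.
d = −0.5·ln(0.812500) − 0.25·ln(0.875000) = −0.5·(-0.207639) − 0.25·(-0.133531) = 0.1372.

0.1372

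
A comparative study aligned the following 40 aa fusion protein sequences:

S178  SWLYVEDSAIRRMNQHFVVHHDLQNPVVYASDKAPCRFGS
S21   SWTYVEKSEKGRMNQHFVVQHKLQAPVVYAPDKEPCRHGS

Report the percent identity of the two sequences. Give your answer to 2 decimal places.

72.50%

Mismatches occur at site 3 (L→T), site 7 (D→K), site 9 (A→E), site 10 (I→K), site 11 (R→G), site 20 (H→Q), site 22 (D→K), site 25 (N→A), site 31 (S→P), site 34 (A→E), site 38 (F→H).
29 of the 40 sites match, so the percent identity is 29/40 × 100 = 72.50%.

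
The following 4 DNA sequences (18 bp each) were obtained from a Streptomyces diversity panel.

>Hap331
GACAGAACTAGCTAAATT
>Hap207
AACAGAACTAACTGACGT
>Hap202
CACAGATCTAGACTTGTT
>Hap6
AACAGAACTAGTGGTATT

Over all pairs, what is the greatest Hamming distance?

9

Pairwise Hamming distances:
  Hap331 vs Hap207: 5
  Hap331 vs Hap202: 7
  Hap331 vs Hap6: 5
  Hap207 vs Hap202: 9
  Hap207 vs Hap6: 6
  Hap202 vs Hap6: 6
The largest is 9, between Hap207 and Hap202.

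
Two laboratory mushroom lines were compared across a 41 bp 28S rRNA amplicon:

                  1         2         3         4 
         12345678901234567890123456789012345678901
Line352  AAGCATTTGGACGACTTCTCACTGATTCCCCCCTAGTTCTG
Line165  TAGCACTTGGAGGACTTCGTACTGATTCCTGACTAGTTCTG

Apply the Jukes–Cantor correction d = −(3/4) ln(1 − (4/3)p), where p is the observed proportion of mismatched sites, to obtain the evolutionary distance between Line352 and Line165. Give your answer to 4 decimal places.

0.2260

Differing sites — 1:A/T; 6:T/C; 12:C/G; 19:T/G; 20:C/T; 30:C/T; 31:C/G; 32:C/A.
p = 8/41 = 0.195122.
d = −0.75 · ln(1 − (4/3)·0.195122) = −0.75 · ln(0.739837) = −0.75 · (-0.301325) = 0.2260.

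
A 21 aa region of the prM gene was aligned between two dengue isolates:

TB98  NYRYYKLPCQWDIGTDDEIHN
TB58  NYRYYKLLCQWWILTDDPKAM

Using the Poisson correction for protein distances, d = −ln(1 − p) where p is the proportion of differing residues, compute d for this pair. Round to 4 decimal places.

0.4055

Mismatches occur at site 8 (P↔L), site 12 (D↔W), site 14 (G↔L), site 18 (E↔P), site 19 (I↔K), site 20 (H↔A), site 21 (N↔M).
p = 7/21 = 0.333333.
d = −ln(1 − 0.333333) = −ln(0.666667) = 0.4055.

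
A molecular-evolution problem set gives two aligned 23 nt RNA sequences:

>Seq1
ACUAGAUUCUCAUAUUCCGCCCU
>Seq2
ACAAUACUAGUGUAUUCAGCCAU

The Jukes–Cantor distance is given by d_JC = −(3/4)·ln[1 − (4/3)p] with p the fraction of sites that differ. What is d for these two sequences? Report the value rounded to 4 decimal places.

The sequences differ at positions 3 (U/A), 5 (G/U), 7 (U/C), 9 (C/A), 10 (U/G), 11 (C/U), 12 (A/G), 18 (C/A), 22 (C/A).
p = 9/23 = 0.391304.
d = −0.75 · ln(1 − (4/3)·0.391304) = −0.75 · ln(0.478261) = −0.75 · (-0.737599) = 0.5532.

0.5532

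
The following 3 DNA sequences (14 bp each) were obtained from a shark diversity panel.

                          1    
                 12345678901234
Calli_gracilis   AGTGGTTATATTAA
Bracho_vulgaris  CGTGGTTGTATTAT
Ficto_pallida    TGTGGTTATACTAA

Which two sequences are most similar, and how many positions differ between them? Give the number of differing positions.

2

Pairwise Hamming distances:
  Calli_gracilis vs Bracho_vulgaris: 3
  Calli_gracilis vs Ficto_pallida: 2
  Bracho_vulgaris vs Ficto_pallida: 4
The smallest is 2, between Calli_gracilis and Ficto_pallida.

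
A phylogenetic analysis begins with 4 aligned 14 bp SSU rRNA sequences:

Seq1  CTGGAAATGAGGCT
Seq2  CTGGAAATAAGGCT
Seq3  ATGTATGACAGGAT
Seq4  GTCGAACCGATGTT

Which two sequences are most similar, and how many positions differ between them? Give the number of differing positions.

Pairwise Hamming distances:
  Seq1 vs Seq2: 1
  Seq1 vs Seq3: 7
  Seq1 vs Seq4: 6
  Seq2 vs Seq3: 7
  Seq2 vs Seq4: 7
  Seq3 vs Seq4: 9
The smallest is 1, between Seq1 and Seq2.

1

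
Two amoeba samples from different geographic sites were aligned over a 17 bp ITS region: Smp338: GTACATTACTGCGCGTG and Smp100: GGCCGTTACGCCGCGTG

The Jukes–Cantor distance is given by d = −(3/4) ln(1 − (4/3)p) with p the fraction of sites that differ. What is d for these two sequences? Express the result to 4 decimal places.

The sequences differ at positions 2 (T/G), 3 (A/C), 5 (A/G), 10 (T/G), 11 (G/C).
p = 5/17 = 0.294118.
d = −0.75 · ln(1 − (4/3)·0.294118) = −0.75 · ln(0.607843) = −0.75 · (-0.497839) = 0.3734.

0.3734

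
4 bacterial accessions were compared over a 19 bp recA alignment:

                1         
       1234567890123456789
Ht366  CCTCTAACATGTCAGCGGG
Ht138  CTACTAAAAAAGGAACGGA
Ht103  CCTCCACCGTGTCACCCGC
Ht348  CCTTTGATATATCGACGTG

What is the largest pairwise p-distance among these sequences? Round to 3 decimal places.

0.684

Pairwise Hamming distances:
  Ht366 vs Ht138: 9
  Ht366 vs Ht103: 6
  Ht366 vs Ht348: 7
  Ht138 vs Ht103: 13
  Ht138 vs Ht348: 11
  Ht103 vs Ht348: 12
The largest is 13 mismatches, between Ht138 and Ht103; p = 13/19 = 0.684.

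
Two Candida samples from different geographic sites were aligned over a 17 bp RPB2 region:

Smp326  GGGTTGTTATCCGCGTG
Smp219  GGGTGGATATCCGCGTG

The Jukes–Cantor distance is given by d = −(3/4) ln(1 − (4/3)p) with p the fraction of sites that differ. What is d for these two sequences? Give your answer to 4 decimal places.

The sequences differ at positions 5 (T/G), 7 (T/A).
p = 2/17 = 0.117647.
d = −0.75 · ln(1 − (4/3)·0.117647) = −0.75 · ln(0.843137) = −0.75 · (-0.170626) = 0.1280.

0.1280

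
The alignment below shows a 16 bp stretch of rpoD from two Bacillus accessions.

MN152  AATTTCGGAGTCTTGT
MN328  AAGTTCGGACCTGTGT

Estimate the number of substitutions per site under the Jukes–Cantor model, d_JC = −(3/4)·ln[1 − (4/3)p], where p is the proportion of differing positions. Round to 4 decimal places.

Differing sites — 3:T/G; 10:G/C; 11:T/C; 12:C/T; 13:T/G.
p = 5/16 = 0.312500.
d = −0.75 · ln(1 − (4/3)·0.312500) = −0.75 · ln(0.583333) = −0.75 · (-0.538997) = 0.4042.

0.4042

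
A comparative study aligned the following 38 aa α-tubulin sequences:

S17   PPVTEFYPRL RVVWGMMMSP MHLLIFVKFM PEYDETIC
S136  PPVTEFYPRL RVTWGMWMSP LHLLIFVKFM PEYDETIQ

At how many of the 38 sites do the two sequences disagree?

Differing sites — 13:V/T; 17:M/W; 21:M/L; 38:C/Q.
That gives 4 mismatches out of 38 aligned sites, so the Hamming distance is 4.

4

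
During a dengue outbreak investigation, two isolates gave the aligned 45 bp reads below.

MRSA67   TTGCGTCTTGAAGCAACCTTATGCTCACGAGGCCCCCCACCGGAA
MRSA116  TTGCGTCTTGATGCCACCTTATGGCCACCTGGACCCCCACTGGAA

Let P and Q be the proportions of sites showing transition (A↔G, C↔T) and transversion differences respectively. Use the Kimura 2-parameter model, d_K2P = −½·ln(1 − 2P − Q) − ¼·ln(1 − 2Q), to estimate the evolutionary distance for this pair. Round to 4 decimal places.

Differing sites — 12:A/T (Tv); 15:A/C (Tv); 24:C/G (Tv); 25:T/C (Ti); 29:G/C (Tv); 30:A/T (Tv); 33:C/A (Tv); 41:C/T (Ti).
Of the 8 differences, 2 transitions and 6 transversions over 45 sites: P = 2/45 = 0.044444, Q = 6/45 = 0.133333.
d = −0.5·ln(0.777779) − 0.25·ln(0.733334) = −0.5·(-0.251313) − 0.25·(-0.310154) = 0.2032.

0.2032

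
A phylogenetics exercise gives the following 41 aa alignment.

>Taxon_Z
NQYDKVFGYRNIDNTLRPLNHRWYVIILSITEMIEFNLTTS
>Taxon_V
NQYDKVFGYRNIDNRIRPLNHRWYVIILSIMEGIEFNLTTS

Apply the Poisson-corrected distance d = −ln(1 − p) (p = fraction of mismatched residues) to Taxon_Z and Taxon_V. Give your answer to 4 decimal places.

0.1027

The sequences differ at positions 15 (T/R), 16 (L/I), 31 (T/M), 33 (M/G).
p = 4/41 = 0.097561.
d = −ln(1 − 0.097561) = −ln(0.902439) = 0.1027.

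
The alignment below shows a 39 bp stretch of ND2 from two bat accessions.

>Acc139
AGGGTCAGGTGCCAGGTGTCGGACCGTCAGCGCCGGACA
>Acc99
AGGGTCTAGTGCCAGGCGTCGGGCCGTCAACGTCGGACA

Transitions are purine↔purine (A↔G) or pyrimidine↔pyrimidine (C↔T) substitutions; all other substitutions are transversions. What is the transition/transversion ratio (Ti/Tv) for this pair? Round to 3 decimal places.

Differing sites — 7:A/T (Tv); 8:G/A (Ti); 17:T/C (Ti); 23:A/G (Ti); 30:G/A (Ti); 33:C/T (Ti).
Of the 6 differences, 5 transitions and 1 transversion, so Ti/Tv = 5/1 = 5.000.

5.000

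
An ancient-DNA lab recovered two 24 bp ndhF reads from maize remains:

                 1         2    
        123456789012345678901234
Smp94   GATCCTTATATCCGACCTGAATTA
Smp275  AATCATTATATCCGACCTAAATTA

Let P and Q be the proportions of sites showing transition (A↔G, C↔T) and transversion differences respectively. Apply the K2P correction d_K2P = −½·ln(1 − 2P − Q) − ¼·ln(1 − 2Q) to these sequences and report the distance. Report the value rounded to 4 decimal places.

0.1386

The sequences differ at positions 1 (G/A, transition), 5 (C/A, transversion), 19 (G/A, transition).
Of the 3 differences, 2 transitions and 1 transversion over 24 sites: P = 2/24 = 0.083333, Q = 1/24 = 0.041667.
d = −0.5·ln(0.791667) − 0.25·ln(0.916666) = −0.5·(-0.233614) − 0.25·(-0.087012) = 0.1386.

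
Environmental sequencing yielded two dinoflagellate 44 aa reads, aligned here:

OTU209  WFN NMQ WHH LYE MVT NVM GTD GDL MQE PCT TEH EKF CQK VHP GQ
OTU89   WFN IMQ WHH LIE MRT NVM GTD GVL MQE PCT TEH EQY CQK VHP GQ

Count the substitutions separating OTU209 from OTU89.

Differing sites — 4:N/I; 11:Y/I; 14:V/R; 23:D/V; 35:K/Q; 36:F/Y.
That gives 6 mismatches out of 44 aligned sites, so the Hamming distance is 6.

6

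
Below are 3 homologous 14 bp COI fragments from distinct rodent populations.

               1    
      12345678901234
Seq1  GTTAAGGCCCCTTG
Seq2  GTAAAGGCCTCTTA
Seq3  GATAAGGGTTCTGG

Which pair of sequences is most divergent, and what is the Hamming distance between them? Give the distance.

Pairwise Hamming distances:
  Seq1 vs Seq2: 3
  Seq1 vs Seq3: 5
  Seq2 vs Seq3: 6
The largest is 6, between Seq2 and Seq3.

6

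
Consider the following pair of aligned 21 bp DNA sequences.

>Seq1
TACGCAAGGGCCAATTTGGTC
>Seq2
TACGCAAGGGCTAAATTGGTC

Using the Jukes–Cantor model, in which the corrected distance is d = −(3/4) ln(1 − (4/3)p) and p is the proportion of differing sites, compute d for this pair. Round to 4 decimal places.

Differing sites — 12:C/T; 15:T/A.
p = 2/21 = 0.095238.
d = −0.75 · ln(1 − (4/3)·0.095238) = −0.75 · ln(0.873016) = −0.75 · (-0.135801) = 0.1019.

0.1019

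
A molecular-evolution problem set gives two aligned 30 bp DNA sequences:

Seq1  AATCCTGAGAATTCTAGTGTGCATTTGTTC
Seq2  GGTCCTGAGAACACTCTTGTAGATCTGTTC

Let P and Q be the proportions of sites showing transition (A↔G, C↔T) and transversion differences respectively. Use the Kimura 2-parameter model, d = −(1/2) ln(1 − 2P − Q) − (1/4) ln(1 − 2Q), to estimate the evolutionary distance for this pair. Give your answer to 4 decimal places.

0.3918

Mismatches occur at site 1 (A↔G, transition), site 2 (A↔G, transition), site 12 (T↔C, transition), site 13 (T↔A, transversion), site 16 (A↔C, transversion), site 17 (G↔T, transversion), site 21 (G↔A, transition), site 22 (C↔G, transversion), site 25 (T↔C, transition).
Of the 9 differences, 5 transitions and 4 transversions over 30 sites: P = 5/30 = 0.166667, Q = 4/30 = 0.133333.
d = −0.5·ln(0.533333) − 0.25·ln(0.733334) = −0.5·(-0.628609) − 0.25·(-0.310154) = 0.3918.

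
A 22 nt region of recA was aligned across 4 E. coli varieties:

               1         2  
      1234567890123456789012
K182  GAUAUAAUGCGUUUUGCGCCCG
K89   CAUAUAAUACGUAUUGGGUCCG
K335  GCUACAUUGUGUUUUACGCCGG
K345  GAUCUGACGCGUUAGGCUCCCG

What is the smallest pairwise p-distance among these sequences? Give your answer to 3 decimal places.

Pairwise Hamming distances:
  K182 vs K89: 5
  K182 vs K335: 6
  K182 vs K345: 6
  K89 vs K335: 11
  K89 vs K345: 11
  K335 vs K345: 12
The smallest is 5 mismatches, between K182 and K89; p = 5/22 = 0.227.

0.227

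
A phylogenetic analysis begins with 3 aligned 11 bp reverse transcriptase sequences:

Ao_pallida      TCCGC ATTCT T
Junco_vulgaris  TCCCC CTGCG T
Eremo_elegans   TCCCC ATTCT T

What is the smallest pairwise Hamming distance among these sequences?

1

Pairwise Hamming distances:
  Ao_pallida vs Junco_vulgaris: 4
  Ao_pallida vs Eremo_elegans: 1
  Junco_vulgaris vs Eremo_elegans: 3
The smallest is 1, between Ao_pallida and Eremo_elegans.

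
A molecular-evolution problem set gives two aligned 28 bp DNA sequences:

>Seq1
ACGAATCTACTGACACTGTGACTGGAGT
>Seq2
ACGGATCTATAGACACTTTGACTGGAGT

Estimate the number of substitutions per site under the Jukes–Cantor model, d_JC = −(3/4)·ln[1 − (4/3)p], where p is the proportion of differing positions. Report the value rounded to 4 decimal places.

Differing sites — 4:A/G; 10:C/T; 11:T/A; 18:G/T.
p = 4/28 = 0.142857.
d = −0.75 · ln(1 − (4/3)·0.142857) = −0.75 · ln(0.809524) = −0.75 · (-0.211309) = 0.1585.

0.1585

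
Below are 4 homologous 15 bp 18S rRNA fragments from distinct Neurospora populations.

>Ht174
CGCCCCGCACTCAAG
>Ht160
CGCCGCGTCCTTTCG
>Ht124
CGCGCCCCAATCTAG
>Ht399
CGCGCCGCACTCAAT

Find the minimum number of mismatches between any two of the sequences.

2

Pairwise Hamming distances:
  Ht174 vs Ht160: 6
  Ht174 vs Ht124: 4
  Ht174 vs Ht399: 2
  Ht160 vs Ht124: 8
  Ht160 vs Ht399: 8
  Ht124 vs Ht399: 4
The smallest is 2, between Ht174 and Ht399.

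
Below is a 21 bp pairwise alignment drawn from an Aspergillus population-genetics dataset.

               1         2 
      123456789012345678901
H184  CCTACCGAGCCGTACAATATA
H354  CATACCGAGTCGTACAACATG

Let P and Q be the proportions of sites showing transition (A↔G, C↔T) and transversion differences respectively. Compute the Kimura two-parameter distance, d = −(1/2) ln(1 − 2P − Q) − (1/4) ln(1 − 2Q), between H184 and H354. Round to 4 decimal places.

Differing sites — 2:C/A (Tv); 10:C/T (Ti); 18:T/C (Ti); 21:A/G (Ti).
Of the 4 differences, 3 transitions and 1 transversion over 21 sites: P = 3/21 = 0.142857, Q = 1/21 = 0.047619.
d = −0.5·ln(0.666667) − 0.25·ln(0.904762) = −0.5·(-0.405465) − 0.25·(-0.100083) = 0.2278.

0.2278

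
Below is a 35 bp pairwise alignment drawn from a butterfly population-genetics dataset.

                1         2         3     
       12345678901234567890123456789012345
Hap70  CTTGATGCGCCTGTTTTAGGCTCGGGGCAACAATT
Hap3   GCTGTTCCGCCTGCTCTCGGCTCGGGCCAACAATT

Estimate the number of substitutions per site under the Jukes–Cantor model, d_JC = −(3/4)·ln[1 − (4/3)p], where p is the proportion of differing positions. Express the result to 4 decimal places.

0.2726

The sequences differ at positions 1 (C/G), 2 (T/C), 5 (A/T), 7 (G/C), 14 (T/C), 16 (T/C), 18 (A/C), 27 (G/C).
p = 8/35 = 0.228571.
d = −0.75 · ln(1 − (4/3)·0.228571) = −0.75 · ln(0.695239) = −0.75 · (-0.363500) = 0.2726.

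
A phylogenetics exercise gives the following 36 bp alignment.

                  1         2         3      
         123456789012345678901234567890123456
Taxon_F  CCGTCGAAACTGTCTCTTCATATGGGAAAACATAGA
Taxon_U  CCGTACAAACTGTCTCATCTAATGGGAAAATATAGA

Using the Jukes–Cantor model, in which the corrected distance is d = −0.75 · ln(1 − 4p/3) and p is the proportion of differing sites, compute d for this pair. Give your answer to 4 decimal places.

0.1885

Mismatches occur at site 5 (C→A), site 6 (G→C), site 17 (T→A), site 20 (A→T), site 21 (T→A), site 31 (C→T).
p = 6/36 = 0.166667.
d = −0.75 · ln(1 − (4/3)·0.166667) = −0.75 · ln(0.777777) = −0.75 · (-0.251315) = 0.1885.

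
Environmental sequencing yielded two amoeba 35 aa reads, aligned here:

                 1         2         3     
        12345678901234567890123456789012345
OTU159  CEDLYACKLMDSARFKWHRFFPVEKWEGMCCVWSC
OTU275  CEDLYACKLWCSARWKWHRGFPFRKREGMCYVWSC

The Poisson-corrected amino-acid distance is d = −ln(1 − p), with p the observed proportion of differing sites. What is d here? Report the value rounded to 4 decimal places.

The sequences differ at positions 10 (M/W), 11 (D/C), 15 (F/W), 20 (F/G), 23 (V/F), 24 (E/R), 26 (W/R), 31 (C/Y).
p = 8/35 = 0.228571.
d = −ln(1 − 0.228571) = −ln(0.771429) = 0.2595.

0.2595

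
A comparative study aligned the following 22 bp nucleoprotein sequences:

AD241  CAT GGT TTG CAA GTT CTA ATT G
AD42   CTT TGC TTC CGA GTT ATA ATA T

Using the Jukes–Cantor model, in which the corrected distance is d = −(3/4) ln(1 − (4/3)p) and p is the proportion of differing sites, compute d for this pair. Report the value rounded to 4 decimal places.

Differing sites — 2:A/T; 4:G/T; 6:T/C; 9:G/C; 11:A/G; 16:C/A; 21:T/A; 22:G/T.
p = 8/22 = 0.363636.
d = −0.75 · ln(1 − (4/3)·0.363636) = −0.75 · ln(0.515152) = −0.75 · (-0.663293) = 0.4975.

0.4975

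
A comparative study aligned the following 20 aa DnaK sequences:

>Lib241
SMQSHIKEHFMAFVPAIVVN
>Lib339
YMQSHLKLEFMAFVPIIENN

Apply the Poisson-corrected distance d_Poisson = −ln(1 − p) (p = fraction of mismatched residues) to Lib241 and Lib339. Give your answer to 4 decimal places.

Mismatches occur at site 1 (S→Y), site 6 (I→L), site 8 (E→L), site 9 (H→E), site 16 (A→I), site 18 (V→E), site 19 (V→N).
p = 7/20 = 0.350000.
d = −ln(1 − 0.350000) = −ln(0.650000) = 0.4308.

0.4308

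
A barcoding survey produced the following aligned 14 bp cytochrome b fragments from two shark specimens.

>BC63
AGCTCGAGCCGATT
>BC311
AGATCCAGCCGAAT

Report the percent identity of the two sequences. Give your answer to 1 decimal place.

78.6%

Mismatches occur at site 3 (C↔A), site 6 (G↔C), site 13 (T↔A).
11 of the 14 sites match, so the percent identity is 11/14 × 100 = 78.6%.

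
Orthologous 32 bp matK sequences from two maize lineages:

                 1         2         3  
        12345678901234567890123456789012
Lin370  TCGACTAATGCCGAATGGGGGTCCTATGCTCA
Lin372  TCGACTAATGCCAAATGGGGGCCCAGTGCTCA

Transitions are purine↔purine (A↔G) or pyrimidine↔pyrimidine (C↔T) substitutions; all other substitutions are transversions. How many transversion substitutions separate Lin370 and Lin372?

The sequences differ at positions 13 (G/A, transition), 22 (T/C, transition), 25 (T/A, transversion), 26 (A/G, transition).
Of the 4 differences, 3 transitions and 1 transversion, so the answer is 1.

1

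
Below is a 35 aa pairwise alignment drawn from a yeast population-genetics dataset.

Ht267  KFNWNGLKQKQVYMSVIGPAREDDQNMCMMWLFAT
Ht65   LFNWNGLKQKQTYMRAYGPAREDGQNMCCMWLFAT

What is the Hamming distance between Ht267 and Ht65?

7

The sequences differ at positions 1 (K/L), 12 (V/T), 15 (S/R), 16 (V/A), 17 (I/Y), 24 (D/G), 29 (M/C).
That gives 7 mismatches out of 35 aligned sites, so the Hamming distance is 7.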